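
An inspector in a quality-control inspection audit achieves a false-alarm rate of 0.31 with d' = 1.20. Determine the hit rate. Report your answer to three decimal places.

z(false-alarm rate) = z(0.31) = -0.4959
z(H) = z(FA) + d' = -0.4959 + 1.20 = 0.7041
hit rate = Φ(0.7041) = 0.7593

hit rate = 0.759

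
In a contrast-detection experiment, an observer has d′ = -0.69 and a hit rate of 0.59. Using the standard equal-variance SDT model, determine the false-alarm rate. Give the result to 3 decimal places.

z(hit rate) = z(0.59) = 0.2275
z(FA) = z(H) − d' = 0.2275 − (-0.69) = 0.9175
false-alarm rate = Φ(0.9175) = 0.8206

false-alarm rate = 0.821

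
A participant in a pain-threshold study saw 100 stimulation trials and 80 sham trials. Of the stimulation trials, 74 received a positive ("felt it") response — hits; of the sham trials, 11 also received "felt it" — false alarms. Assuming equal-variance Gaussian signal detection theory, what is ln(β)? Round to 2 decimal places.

H = 74/100 = 0.7400
FA = 11/80 = 0.1375
Φ⁻¹(0.7400) = 0.643, Φ⁻¹(0.1375) = -1.092
ln β = −½·[z(H)² − z(FA)²] = −0.5 × (0.413 − 1.192) = 0.3895

ln β = 0.39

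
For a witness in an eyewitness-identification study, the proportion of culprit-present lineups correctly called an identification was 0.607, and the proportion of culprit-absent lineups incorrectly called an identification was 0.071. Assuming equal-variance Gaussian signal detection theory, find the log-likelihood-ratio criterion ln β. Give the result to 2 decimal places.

z(H) = z(0.607) = 0.272
z(FA) = z(0.071) = -1.468
ln β = −½·[z(H)² − z(FA)²] = −0.5 × (0.074 − 2.155) = 1.0405

ln β = 1.04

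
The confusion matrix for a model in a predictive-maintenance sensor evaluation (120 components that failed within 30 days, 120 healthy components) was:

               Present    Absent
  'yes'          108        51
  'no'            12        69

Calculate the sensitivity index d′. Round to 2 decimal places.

d′ = 1.47

H = 108/120 = 0.9000
FA = 51/120 = 0.4250
Φ⁻¹(H) = Φ⁻¹(0.9000) = 1.282
Φ⁻¹(FA) = Φ⁻¹(0.4250) = -0.189
d' = z(H) − z(FA) = 1.282 − (-0.189) = 1.471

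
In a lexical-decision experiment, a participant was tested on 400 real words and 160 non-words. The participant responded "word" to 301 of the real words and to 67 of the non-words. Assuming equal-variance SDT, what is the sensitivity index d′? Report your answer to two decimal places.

d′ = 0.89

H = 301/400 = 0.7525
FA = 67/160 = 0.4188
z(0.7525) = 0.6824, z(0.4188) = -0.2050
d' = z(H) − z(FA) = 0.6824 − (-0.2050) = 0.8874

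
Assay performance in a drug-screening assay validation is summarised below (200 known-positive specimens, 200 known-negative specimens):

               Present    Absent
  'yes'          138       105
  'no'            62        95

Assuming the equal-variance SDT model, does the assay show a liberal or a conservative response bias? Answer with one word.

z(H) = 0.496, z(FA) = 0.063
c = −½·(z(H) + z(FA)) = -0.2795
c < 0 → liberal criterion (biased toward responding “yes”).

liberal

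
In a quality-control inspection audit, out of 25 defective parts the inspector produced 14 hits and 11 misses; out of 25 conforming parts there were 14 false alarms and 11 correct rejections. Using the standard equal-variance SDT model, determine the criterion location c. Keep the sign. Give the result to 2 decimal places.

c = -0.15

H = 14/25 = 0.5600
FA = 14/25 = 0.5600
z(H) = z(0.5600) = 0.151
z(FA) = z(0.5600) = 0.151
c = −½·[z(H) + z(FA)] = −0.5 × (0.151 + 0.151) = -0.151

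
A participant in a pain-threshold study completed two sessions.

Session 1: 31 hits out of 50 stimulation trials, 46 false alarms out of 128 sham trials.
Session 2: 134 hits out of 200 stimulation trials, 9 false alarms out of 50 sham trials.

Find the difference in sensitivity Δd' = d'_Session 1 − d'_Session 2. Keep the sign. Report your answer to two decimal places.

Session 1: z(0.6200) = 0.305, z(0.3594) = -0.360, d' = 0.665
Session 2: z(0.6700) = 0.440, z(0.1800) = -0.915, d' = 1.355
Δd' = d'_Session 1 − d'_Session 2 = 0.665 − 1.355 = -0.690
Session 2 has the higher sensitivity.

Δd' = -0.69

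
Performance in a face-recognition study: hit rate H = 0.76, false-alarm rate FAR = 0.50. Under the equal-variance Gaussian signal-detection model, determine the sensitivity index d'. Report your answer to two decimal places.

d' = 0.71

z(0.76) = 0.706, z(0.50) = 0.000
d' = z(H) − z(FA) = 0.706 − 0.000 = 0.706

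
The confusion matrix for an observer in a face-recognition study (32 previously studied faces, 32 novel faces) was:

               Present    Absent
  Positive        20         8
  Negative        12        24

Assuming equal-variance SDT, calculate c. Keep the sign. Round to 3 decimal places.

H = 20/32 = 0.6250
FA = 8/32 = 0.2500
Φ⁻¹(H) = Φ⁻¹(0.6250) = 0.3186
Φ⁻¹(FA) = Φ⁻¹(0.2500) = -0.6745
c = −½·[z(H) + z(FA)] = −0.5 × (0.3186 + (-0.6745)) = 0.17795
c > 0: the observer has a conservative response bias.

c = 0.178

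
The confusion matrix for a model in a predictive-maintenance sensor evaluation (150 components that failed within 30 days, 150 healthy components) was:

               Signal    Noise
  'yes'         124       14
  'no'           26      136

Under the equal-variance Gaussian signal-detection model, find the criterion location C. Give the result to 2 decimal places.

H = 124/150 = 0.8267
FA = 14/150 = 0.0933
z(H) = z(0.8267) = 0.941
z(FA) = z(0.0933) = -1.321
c = −½·[z(H) + z(FA)] = −0.5 × (0.941 + (-1.321)) = 0.190

C = 0.19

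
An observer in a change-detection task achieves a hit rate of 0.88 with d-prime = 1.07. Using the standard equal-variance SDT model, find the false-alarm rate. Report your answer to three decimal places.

false-alarm rate = 0.542

z(hit rate) = z(0.88) = 1.1750
z(FA) = z(H) − d' = 1.1750 − 1.07 = 0.1050
false-alarm rate = Φ(0.1050) = 0.5418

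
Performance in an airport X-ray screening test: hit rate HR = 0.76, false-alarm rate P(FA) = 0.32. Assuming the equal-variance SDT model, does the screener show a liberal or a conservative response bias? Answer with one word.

liberal

z(H) = 0.706, z(FA) = -0.468
c = −½·(z(H) + z(FA)) = -0.119
c < 0 → liberal criterion (biased toward responding “yes”).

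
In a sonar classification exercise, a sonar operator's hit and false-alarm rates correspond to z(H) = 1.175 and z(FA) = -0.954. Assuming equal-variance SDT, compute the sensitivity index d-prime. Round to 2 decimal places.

d' = z(H) − z(FA) = 1.175 − (-0.954) = 2.129

d-prime = 2.13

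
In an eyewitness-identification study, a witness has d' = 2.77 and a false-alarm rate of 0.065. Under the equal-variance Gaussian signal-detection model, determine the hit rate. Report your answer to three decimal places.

hit rate = 0.895

z(false-alarm rate) = z(0.065) = -1.5141
z(H) = z(FA) + d' = -1.5141 + 2.77 = 1.2559
hit rate = Φ(1.2559) = 0.8954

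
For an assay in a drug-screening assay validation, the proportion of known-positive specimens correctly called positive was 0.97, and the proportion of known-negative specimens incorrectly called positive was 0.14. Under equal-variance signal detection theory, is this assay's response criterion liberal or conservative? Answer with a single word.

liberal

z(H) = 1.881, z(FA) = -1.080
c = −½·(z(H) + z(FA)) = -0.4005
c < 0 → liberal criterion (biased toward responding “yes”).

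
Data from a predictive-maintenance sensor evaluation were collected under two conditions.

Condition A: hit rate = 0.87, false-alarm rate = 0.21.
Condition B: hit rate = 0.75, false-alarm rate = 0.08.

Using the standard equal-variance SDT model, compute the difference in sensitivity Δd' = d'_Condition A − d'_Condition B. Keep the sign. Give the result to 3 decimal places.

Δd' = -0.147

Condition A: z(0.87) = 1.1264, z(0.21) = -0.8064, d' = 1.9328
Condition B: z(0.75) = 0.6745, z(0.08) = -1.4051, d' = 2.0796
Δd' = d'_Condition A − d'_Condition B = 1.9328 − 2.0796 = -0.1468
Condition B has the higher sensitivity.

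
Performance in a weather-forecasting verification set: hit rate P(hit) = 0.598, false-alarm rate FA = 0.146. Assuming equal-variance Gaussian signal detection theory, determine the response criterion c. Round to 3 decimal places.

z(H) = 0.2482
z(FA) = -1.0537
c = −½·[z(H) + z(FA)] = −0.5 × (0.2482 + (-1.0537)) = 0.40275
c > 0: the forecaster has a conservative response bias.

c = 0.403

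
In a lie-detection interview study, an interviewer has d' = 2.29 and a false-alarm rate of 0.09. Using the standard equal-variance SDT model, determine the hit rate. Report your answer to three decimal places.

hit rate = 0.829

z(false-alarm rate) = z(0.09) = -1.3408
z(H) = z(FA) + d' = -1.3408 + 2.29 = 0.9492
hit rate = Φ(0.9492) = 0.8287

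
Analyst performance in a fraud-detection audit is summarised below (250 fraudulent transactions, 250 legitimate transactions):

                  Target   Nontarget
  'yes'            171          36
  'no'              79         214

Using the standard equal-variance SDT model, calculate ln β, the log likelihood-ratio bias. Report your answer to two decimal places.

ln β = 0.45

H = 171/250 = 0.6840
FA = 36/250 = 0.1440
z(H) = z(0.6840) = 0.479
z(FA) = z(0.1440) = -1.063
ln β = −½·[z(H)² − z(FA)²] = −0.5 × (0.229 − 1.130) = 0.4505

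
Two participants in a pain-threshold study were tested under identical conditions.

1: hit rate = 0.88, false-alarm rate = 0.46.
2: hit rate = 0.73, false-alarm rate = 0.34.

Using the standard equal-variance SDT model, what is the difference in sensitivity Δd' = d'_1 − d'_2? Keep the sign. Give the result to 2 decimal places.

1: z(0.88) = 1.175, z(0.46) = -0.100, d' = 1.275
2: z(0.73) = 0.613, z(0.34) = -0.412, d' = 1.025
Δd' = d'_1 − d'_2 = 1.275 − 1.025 = 0.250
1 has the higher sensitivity.

Δd' = 0.25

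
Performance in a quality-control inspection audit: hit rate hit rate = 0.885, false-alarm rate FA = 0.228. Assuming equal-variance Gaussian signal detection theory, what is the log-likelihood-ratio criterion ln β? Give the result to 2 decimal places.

z(H) = 1.200
z(FA) = -0.745
ln β = −½·[z(H)² − z(FA)²] = −0.5 × (1.440 − 0.555) = -0.4425

ln β = -0.44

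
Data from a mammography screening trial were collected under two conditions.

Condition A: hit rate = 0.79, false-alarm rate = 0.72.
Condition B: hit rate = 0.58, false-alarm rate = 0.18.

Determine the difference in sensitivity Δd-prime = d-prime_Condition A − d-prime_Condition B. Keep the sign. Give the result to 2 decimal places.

Δd-prime = -0.89

Condition A: z(0.79) = 0.806, z(0.72) = 0.583, d' = 0.223
Condition B: z(0.58) = 0.202, z(0.18) = -0.915, d' = 1.117
Δd' = d'_Condition A − d'_Condition B = 0.223 − 1.117 = -0.894
Condition B has the higher sensitivity.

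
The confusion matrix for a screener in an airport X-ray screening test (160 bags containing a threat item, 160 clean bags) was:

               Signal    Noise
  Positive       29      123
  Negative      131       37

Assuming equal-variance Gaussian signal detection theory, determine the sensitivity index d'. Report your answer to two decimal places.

H = 29/160 = 0.1812
FA = 123/160 = 0.7688
z(H) = z(0.1812) = -0.9108
z(FA) = z(0.7688) = 0.7349
d' = z(H) − z(FA) = -0.9108 − 0.7349 = -1.6457

d' = -1.65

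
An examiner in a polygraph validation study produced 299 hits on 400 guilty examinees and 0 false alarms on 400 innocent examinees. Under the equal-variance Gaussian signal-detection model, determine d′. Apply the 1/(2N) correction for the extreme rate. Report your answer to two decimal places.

d′ = 3.69

The false-alarm rate is 0/400 = 0, so apply the 1/(2N) correction: FA → 1/(2·400) = 0.00125.
z(H) = z(0.74750) = 0.667
z(FA) = z(0.00125) = -3.023
d' = 0.667 − (-3.023) = 3.690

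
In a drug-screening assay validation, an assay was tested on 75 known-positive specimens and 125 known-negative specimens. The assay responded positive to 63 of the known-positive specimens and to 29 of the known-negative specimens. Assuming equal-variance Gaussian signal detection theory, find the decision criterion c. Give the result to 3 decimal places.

H = 63/75 = 0.8400
FA = 29/125 = 0.2320
Φ⁻¹(H) = Φ⁻¹(0.8400) = 0.9945
Φ⁻¹(FA) = Φ⁻¹(0.2320) = -0.7323
c = −½·[z(H) + z(FA)] = −0.5 × (0.9945 + (-0.7323)) = -0.1311

c = -0.131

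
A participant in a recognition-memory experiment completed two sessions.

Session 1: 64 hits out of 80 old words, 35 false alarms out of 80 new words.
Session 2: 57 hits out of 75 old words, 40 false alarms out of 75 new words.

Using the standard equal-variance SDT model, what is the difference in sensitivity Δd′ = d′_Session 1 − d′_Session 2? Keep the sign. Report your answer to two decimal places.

Session 1: z(0.8000) = 0.842, z(0.4375) = -0.157, d' = 0.999
Session 2: z(0.7600) = 0.706, z(0.5333) = 0.084, d' = 0.622
Δd' = d'_Session 1 − d'_Session 2 = 0.999 − 0.622 = 0.377
Session 1 has the higher sensitivity.

Δd′ = 0.38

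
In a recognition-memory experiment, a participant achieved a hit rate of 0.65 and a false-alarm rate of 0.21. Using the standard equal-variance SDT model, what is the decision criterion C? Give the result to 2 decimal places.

z(H) = 0.385
z(FA) = -0.806
c = −½·[z(H) + z(FA)] = −0.5 × (0.385 + (-0.806)) = 0.2105

C = 0.21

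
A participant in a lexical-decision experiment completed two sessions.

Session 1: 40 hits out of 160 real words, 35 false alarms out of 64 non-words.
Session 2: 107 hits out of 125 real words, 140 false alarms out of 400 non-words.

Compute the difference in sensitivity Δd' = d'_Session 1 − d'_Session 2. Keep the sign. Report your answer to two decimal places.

Session 1: z(0.2500) = -0.674, z(0.5469) = 0.118, d' = -0.792
Session 2: z(0.8560) = 1.063, z(0.3500) = -0.385, d' = 1.448
Δd' = d'_Session 1 − d'_Session 2 = -0.792 − 1.448 = -2.240
Session 2 has the higher sensitivity.

Δd' = -2.24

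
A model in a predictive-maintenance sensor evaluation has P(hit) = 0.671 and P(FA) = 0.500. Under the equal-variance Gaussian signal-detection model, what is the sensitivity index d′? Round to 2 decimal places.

d′ = 0.44

Φ⁻¹(H) = Φ⁻¹(0.671) = 0.4427
Φ⁻¹(FA) = Φ⁻¹(0.500) = 0.0000
d' = z(H) − z(FA) = 0.4427 − 0.0000 = 0.4427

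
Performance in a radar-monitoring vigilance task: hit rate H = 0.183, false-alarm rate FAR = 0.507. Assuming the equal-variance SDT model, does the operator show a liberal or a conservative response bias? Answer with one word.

conservative

z(H) = -0.904, z(FA) = 0.018
c = −½·(z(H) + z(FA)) = 0.443
c > 0 → conservative criterion (biased toward responding “no”).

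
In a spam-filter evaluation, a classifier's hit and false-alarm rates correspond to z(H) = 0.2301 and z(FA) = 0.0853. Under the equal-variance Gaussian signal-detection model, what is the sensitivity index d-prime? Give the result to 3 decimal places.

d-prime = 0.145

d' = z(H) − z(FA) = 0.2301 − 0.0853 = 0.1448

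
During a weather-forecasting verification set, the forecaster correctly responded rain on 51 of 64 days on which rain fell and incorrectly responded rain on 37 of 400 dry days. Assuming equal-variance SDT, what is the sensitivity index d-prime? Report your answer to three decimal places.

d-prime = 2.156

H = 51/64 = 0.7969
FA = 37/400 = 0.0925
z(0.7969) = 0.8306, z(0.0925) = -1.3255
d' = z(H) − z(FA) = 0.8306 − (-1.3255) = 2.1561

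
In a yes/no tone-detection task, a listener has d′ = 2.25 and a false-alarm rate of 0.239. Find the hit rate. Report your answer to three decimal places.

hit rate = 0.938

z(false-alarm rate) = z(0.239) = -0.7095
z(H) = z(FA) + d' = -0.7095 + 2.25 = 1.5405
hit rate = Φ(1.5405) = 0.9383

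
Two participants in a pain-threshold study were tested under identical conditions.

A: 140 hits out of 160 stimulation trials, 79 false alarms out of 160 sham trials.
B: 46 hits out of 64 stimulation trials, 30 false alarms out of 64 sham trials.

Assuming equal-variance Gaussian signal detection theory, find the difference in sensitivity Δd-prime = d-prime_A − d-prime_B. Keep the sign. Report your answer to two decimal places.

A: z(0.8750) = 1.150, z(0.4938) = -0.016, d' = 1.166
B: z(0.7188) = 0.579, z(0.4688) = -0.078, d' = 0.657
Δd' = d'_A − d'_B = 1.166 − 0.657 = 0.509
A has the higher sensitivity.

Δd-prime = 0.51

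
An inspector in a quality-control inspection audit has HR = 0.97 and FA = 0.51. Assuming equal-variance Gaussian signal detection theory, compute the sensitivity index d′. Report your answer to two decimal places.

d′ = 1.86

z(H) = 1.8808
z(FA) = 0.0251
d' = z(H) − z(FA) = 1.8808 − 0.0251 = 1.8557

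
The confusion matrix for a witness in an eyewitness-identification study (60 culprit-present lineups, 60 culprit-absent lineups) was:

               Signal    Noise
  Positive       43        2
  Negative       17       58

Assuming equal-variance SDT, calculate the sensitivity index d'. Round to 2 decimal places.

d' = 2.41

H = 43/60 = 0.7167
FA = 2/60 = 0.0333
Φ⁻¹(0.7167) = 0.5731, Φ⁻¹(0.0333) = -1.8344
d' = z(H) − z(FA) = 0.5731 − (-1.8344) = 2.4075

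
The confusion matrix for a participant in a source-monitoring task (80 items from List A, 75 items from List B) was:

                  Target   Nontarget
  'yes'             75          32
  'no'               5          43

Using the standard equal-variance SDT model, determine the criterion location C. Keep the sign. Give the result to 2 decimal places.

H = 75/80 = 0.9375
FA = 32/75 = 0.4267
z(H) = 1.5341
z(FA) = -0.1848
c = −½·[z(H) + z(FA)] = −0.5 × (1.5341 + (-0.1848)) = -0.67465

C = -0.67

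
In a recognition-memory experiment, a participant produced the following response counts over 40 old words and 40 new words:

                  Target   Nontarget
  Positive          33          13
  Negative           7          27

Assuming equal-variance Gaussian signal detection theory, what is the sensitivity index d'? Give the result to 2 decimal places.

H = 33/40 = 0.8250
FA = 13/40 = 0.3250
z(H) = z(0.8250) = 0.9346
z(FA) = z(0.3250) = -0.4538
d' = z(H) − z(FA) = 0.9346 − (-0.4538) = 1.3884

d' = 1.39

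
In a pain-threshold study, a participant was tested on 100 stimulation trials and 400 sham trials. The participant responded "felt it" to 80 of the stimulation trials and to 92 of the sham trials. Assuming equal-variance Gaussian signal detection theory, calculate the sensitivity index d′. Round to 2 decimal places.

d′ = 1.58

H = 80/100 = 0.8000
FA = 92/400 = 0.2300
z(H) = z(0.8000) = 0.8416
z(FA) = z(0.2300) = -0.7388
d' = z(H) − z(FA) = 0.8416 − (-0.7388) = 1.5804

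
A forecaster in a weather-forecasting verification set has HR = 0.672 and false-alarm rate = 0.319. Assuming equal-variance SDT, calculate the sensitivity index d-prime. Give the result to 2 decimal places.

z(0.672) = 0.4454, z(0.319) = -0.4705
d' = z(H) − z(FA) = 0.4454 − (-0.4705) = 0.9159

d-prime = 0.92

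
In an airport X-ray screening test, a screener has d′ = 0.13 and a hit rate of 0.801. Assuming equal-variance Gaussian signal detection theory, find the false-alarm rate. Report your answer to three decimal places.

z(hit rate) = z(0.801) = 0.8452
z(FA) = z(H) − d' = 0.8452 − 0.13 = 0.7152
false-alarm rate = Φ(0.7152) = 0.7628

false-alarm rate = 0.763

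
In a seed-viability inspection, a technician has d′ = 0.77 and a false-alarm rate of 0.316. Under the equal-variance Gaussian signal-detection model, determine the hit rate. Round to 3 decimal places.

hit rate = 0.615

z(false-alarm rate) = z(0.316) = -0.4789
z(H) = z(FA) + d' = -0.4789 + 0.77 = 0.2911
hit rate = Φ(0.2911) = 0.6145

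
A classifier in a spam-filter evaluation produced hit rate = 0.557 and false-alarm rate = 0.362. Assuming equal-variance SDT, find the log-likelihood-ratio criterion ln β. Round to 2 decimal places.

ln β = 0.05

Φ⁻¹(0.557) = 0.143, Φ⁻¹(0.362) = -0.353
ln β = −½·[z(H)² − z(FA)²] = −0.5 × (0.020 − 0.125) = 0.0525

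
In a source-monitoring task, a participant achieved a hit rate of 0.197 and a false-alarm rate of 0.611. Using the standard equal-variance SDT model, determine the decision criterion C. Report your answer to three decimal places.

z(0.197) = -0.8524, z(0.611) = 0.2819
c = −½·[z(H) + z(FA)] = −0.5 × (-0.8524 + 0.2819) = 0.28525
c > 0: the participant has a conservative response bias.

C = 0.285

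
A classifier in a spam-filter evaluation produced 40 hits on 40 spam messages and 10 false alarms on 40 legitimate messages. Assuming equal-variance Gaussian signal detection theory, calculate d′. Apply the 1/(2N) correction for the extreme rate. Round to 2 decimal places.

d′ = 2.92

The hit rate is 40/40 = 1, so apply the 1/(2N) correction: H → 1 − 1/(2·40) = 0.98750.
z(H) = z(0.98750) = 2.241
z(FA) = z(0.25000) = -0.674
d' = 2.241 − (-0.674) = 2.915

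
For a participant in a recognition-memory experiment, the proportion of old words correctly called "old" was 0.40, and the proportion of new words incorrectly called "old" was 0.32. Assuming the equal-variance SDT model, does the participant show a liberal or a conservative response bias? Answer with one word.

conservative

z(H) = -0.253, z(FA) = -0.468
c = −½·(z(H) + z(FA)) = 0.3605
c > 0 → conservative criterion (biased toward responding “no”).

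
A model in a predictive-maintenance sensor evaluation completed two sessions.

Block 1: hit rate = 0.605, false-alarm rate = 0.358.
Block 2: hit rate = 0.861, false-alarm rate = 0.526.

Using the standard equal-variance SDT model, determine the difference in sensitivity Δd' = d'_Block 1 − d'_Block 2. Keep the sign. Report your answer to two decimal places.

Block 1: z(0.605) = 0.266, z(0.358) = -0.364, d' = 0.630
Block 2: z(0.861) = 1.085, z(0.526) = 0.065, d' = 1.020
Δd' = d'_Block 1 − d'_Block 2 = 0.630 − 1.020 = -0.390
Block 2 has the higher sensitivity.

Δd' = -0.39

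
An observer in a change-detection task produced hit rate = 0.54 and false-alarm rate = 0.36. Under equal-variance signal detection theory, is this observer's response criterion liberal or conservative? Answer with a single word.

conservative

z(H) = 0.100, z(FA) = -0.358
c = −½·(z(H) + z(FA)) = 0.129
c > 0 → conservative criterion (biased toward responding “no”).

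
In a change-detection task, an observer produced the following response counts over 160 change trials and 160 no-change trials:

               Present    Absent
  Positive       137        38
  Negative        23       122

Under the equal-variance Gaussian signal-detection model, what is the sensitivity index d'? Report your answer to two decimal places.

H = 137/160 = 0.8562
FA = 38/160 = 0.2375
Φ⁻¹(H) = Φ⁻¹(0.8562) = 1.063
Φ⁻¹(FA) = Φ⁻¹(0.2375) = -0.714
d' = z(H) − z(FA) = 1.063 − (-0.714) = 1.777

d' = 1.78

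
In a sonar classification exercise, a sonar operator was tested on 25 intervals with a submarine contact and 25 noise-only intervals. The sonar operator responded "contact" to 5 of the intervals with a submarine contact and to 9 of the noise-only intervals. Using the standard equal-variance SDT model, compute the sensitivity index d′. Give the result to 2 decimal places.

d′ = -0.48

H = 5/25 = 0.2000
FA = 9/25 = 0.3600
z(H) = -0.842
z(FA) = -0.358
d' = z(H) − z(FA) = -0.842 − (-0.358) = -0.484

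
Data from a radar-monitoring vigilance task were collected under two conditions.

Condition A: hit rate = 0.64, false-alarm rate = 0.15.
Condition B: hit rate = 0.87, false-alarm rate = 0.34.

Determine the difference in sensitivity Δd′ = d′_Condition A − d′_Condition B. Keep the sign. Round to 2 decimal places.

Δd′ = -0.14

Condition A: z(0.64) = 0.358, z(0.15) = -1.036, d' = 1.394
Condition B: z(0.87) = 1.126, z(0.34) = -0.412, d' = 1.538
Δd' = d'_Condition A − d'_Condition B = 1.394 − 1.538 = -0.144
Condition B has the higher sensitivity.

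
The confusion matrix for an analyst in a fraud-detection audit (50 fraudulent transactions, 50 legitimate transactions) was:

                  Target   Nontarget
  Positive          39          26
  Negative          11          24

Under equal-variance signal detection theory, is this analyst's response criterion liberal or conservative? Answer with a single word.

liberal

z(H) = 0.772, z(FA) = 0.050
c = −½·(z(H) + z(FA)) = -0.411
c < 0 → liberal criterion (biased toward responding “yes”).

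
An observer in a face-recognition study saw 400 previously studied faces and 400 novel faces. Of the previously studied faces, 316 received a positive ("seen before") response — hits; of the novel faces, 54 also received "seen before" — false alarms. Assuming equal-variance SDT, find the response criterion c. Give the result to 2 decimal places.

H = 316/400 = 0.7900
FA = 54/400 = 0.1350
z(0.7900) = 0.806, z(0.1350) = -1.103
c = −½·[z(H) + z(FA)] = −0.5 × (0.806 + (-1.103)) = 0.1485

c = 0.15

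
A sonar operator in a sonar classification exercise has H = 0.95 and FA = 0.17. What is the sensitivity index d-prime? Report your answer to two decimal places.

z(H) = z(0.95) = 1.645
z(FA) = z(0.17) = -0.954
d' = z(H) − z(FA) = 1.645 − (-0.954) = 2.599

d-prime = 2.60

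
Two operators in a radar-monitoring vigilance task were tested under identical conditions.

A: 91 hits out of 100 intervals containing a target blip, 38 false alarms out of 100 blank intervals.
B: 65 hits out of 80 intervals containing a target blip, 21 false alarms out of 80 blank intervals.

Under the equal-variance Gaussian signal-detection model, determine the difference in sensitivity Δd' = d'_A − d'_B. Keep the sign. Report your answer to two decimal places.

A: z(0.9100) = 1.341, z(0.3800) = -0.305, d' = 1.646
B: z(0.8125) = 0.887, z(0.2625) = -0.636, d' = 1.523
Δd' = d'_A − d'_B = 1.646 − 1.523 = 0.123
A has the higher sensitivity.

Δd' = 0.12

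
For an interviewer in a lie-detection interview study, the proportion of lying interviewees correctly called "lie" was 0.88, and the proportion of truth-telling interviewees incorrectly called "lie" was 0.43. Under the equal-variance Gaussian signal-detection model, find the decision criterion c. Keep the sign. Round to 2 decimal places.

c = -0.50

z(H) = 1.175
z(FA) = -0.176
c = −½·[z(H) + z(FA)] = −0.5 × (1.175 + (-0.176)) = -0.4995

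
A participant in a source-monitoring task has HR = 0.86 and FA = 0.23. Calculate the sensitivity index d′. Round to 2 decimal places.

d′ = 1.82

z(0.86) = 1.080, z(0.23) = -0.739
d' = z(H) − z(FA) = 1.080 − (-0.739) = 1.819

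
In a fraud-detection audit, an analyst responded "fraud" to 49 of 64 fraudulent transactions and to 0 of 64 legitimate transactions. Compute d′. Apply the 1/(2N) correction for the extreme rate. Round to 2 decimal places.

The false-alarm rate is 0/64 = 0, so apply the 1/(2N) correction: FA → 1/(2·64) = 0.00781.
z(H) = z(0.76562) = 0.724
z(FA) = z(0.00781) = -2.418
d' = 0.724 − (-2.418) = 3.142

d′ = 3.14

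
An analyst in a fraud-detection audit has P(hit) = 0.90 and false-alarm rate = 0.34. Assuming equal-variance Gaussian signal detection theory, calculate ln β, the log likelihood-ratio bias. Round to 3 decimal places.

Φ⁻¹(H) = Φ⁻¹(0.90) = 1.2816
Φ⁻¹(FA) = Φ⁻¹(0.34) = -0.4125
ln β = −½·[z(H)² − z(FA)²] = −0.5 × (1.6425 − 0.1702) = -0.73615

ln β = -0.736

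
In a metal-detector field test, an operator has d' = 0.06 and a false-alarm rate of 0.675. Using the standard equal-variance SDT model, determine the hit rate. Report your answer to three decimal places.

hit rate = 0.696

z(false-alarm rate) = z(0.675) = 0.4538
z(H) = z(FA) + d' = 0.4538 + 0.06 = 0.5138
hit rate = Φ(0.5138) = 0.6963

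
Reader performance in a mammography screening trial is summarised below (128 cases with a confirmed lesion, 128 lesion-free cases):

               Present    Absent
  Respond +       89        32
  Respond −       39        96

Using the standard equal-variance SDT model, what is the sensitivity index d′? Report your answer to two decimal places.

H = 89/128 = 0.6953
FA = 32/128 = 0.2500
Φ⁻¹(H) = Φ⁻¹(0.6953) = 0.511
Φ⁻¹(FA) = Φ⁻¹(0.2500) = -0.674
d' = z(H) − z(FA) = 0.511 − (-0.674) = 1.185

d′ = 1.19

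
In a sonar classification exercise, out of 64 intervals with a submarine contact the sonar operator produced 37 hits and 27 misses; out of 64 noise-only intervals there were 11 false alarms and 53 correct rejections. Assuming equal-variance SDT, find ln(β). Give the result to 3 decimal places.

H = 37/64 = 0.5781
FA = 11/64 = 0.1719
z(H) = 0.1970
z(FA) = -0.9467
ln β = −½·[z(H)² − z(FA)²] = −0.5 × (0.0388 − 0.8962) = 0.4287

ln β = 0.429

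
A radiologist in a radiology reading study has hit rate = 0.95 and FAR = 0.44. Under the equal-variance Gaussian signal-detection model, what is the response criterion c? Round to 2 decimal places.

c = -0.75

z(H) = z(0.95) = 1.645
z(FA) = z(0.44) = -0.151
c = −½·[z(H) + z(FA)] = −0.5 × (1.645 + (-0.151)) = -0.747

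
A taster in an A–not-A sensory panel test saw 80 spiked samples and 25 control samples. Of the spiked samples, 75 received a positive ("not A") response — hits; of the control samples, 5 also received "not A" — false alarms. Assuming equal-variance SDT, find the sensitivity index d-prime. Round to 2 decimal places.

d-prime = 2.38

H = 75/80 = 0.9375
FA = 5/25 = 0.2000
z(H) = 1.534
z(FA) = -0.842
d' = z(H) − z(FA) = 1.534 − (-0.842) = 2.376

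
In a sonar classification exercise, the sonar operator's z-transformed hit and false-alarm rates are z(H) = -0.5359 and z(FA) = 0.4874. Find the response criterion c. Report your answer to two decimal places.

c = −½·[z(H) + z(FA)] = −½·(-0.5359 + 0.4874) = 0.02425

c = 0.02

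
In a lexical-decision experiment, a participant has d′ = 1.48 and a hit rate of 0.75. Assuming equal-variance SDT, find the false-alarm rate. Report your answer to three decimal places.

false-alarm rate = 0.210

z(hit rate) = z(0.75) = 0.6745
z(FA) = z(H) − d' = 0.6745 − 1.48 = -0.8055
false-alarm rate = Φ(-0.8055) = 0.2103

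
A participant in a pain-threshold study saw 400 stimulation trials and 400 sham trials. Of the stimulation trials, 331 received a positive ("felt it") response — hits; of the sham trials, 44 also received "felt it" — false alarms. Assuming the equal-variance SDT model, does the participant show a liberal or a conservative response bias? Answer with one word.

conservative

z(H) = 0.944, z(FA) = -1.227
c = −½·(z(H) + z(FA)) = 0.1415
c > 0 → conservative criterion (biased toward responding “no”).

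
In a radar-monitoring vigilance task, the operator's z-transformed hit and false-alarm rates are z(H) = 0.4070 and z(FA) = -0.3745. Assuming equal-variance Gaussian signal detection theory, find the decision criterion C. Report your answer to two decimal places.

c = −½·[z(H) + z(FA)] = −½·(0.4070 + (-0.3745)) = -0.01625
c < 0: the operator has a liberal response bias.

C = -0.02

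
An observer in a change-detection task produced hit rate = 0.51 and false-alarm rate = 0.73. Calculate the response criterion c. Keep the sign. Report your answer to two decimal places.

z(0.51) = 0.025, z(0.73) = 0.613
c = −½·[z(H) + z(FA)] = −0.5 × (0.025 + 0.613) = -0.319

c = -0.32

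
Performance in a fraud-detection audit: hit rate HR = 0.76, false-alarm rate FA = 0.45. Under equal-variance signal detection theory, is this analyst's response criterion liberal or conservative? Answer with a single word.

liberal

z(H) = 0.706, z(FA) = -0.126
c = −½·(z(H) + z(FA)) = -0.290
c < 0 → liberal criterion (biased toward responding “yes”).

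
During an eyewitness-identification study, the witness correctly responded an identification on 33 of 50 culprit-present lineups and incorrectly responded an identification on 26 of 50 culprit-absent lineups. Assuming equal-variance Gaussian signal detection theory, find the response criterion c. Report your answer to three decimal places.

H = 33/50 = 0.6600
FA = 26/50 = 0.5200
z(0.6600) = 0.4125, z(0.5200) = 0.0502
c = −½·[z(H) + z(FA)] = −0.5 × (0.4125 + 0.0502) = -0.23135
c < 0: the witness has a liberal response bias.

c = -0.231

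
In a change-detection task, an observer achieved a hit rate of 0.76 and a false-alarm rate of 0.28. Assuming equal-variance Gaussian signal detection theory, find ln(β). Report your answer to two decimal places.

ln β = -0.08

z(H) = 0.706
z(FA) = -0.583
ln β = −½·[z(H)² − z(FA)²] = −0.5 × (0.498 − 0.340) = -0.079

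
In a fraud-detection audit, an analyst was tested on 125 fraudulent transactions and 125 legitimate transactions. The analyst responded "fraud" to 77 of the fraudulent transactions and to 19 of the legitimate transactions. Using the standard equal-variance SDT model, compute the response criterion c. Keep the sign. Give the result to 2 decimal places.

H = 77/125 = 0.6160
FA = 19/125 = 0.1520
Φ⁻¹(H) = Φ⁻¹(0.6160) = 0.295
Φ⁻¹(FA) = Φ⁻¹(0.1520) = -1.028
c = −½·[z(H) + z(FA)] = −0.5 × (0.295 + (-1.028)) = 0.3665

c = 0.37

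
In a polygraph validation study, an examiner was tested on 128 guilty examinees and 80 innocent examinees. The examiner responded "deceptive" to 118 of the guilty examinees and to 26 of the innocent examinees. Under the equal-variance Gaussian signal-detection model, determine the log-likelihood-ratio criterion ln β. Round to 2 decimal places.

ln β = -0.90

H = 118/128 = 0.9219
FA = 26/80 = 0.3250
z(H) = z(0.9219) = 1.418
z(FA) = z(0.3250) = -0.454
ln β = −½·[z(H)² − z(FA)²] = −0.5 × (2.011 − 0.206) = -0.9025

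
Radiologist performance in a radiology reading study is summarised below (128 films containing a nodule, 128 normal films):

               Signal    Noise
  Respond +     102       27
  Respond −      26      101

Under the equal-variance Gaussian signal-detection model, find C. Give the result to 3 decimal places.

H = 102/128 = 0.7969
FA = 27/128 = 0.2109
Φ⁻¹(H) = Φ⁻¹(0.7969) = 0.8306
Φ⁻¹(FA) = Φ⁻¹(0.2109) = -0.8033
c = −½·[z(H) + z(FA)] = −0.5 × (0.8306 + (-0.8033)) = -0.01365

C = -0.014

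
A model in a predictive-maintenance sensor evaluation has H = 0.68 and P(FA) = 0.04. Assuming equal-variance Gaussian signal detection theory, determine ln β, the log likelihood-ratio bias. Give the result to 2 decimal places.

ln β = 1.42

z(H) = 0.468
z(FA) = -1.751
ln β = −½·[z(H)² − z(FA)²] = −0.5 × (0.219 − 3.066) = 1.4235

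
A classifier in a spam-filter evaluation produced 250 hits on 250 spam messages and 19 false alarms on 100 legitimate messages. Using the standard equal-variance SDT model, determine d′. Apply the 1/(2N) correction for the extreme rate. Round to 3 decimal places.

d′ = 3.756

The hit rate is 250/250 = 1, so apply the 1/(2N) correction: H → 1 − 1/(2·250) = 0.99800.
z(H) = z(0.99800) = 2.8782
z(FA) = z(0.19000) = -0.8779
d' = 2.8782 − (-0.8779) = 3.7561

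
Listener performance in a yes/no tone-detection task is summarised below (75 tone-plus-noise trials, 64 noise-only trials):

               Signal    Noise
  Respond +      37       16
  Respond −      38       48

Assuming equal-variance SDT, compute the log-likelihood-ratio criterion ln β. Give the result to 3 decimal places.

ln β = 0.227

H = 37/75 = 0.4933
FA = 16/64 = 0.2500
z(H) = -0.0168
z(FA) = -0.6745
ln β = −½·[z(H)² − z(FA)²] = −0.5 × (0.0003 − 0.4550) = 0.22735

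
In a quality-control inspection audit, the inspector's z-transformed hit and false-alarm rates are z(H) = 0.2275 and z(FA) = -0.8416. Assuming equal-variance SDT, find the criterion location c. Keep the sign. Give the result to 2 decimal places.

c = −½·[z(H) + z(FA)] = −½·(0.2275 + (-0.8416)) = 0.30705

c = 0.31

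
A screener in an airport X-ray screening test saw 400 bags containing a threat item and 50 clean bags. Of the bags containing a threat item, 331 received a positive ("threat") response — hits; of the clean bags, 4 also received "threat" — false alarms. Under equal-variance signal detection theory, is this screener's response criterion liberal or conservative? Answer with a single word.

conservative

z(H) = 0.944, z(FA) = -1.405
c = −½·(z(H) + z(FA)) = 0.2305
c > 0 → conservative criterion (biased toward responding “no”).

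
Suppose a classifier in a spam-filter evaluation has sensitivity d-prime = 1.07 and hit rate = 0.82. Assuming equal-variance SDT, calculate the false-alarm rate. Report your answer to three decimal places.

z(hit rate) = z(0.82) = 0.9154
z(FA) = z(H) − d' = 0.9154 − 1.07 = -0.1546
false-alarm rate = Φ(-0.1546) = 0.4386

false-alarm rate = 0.439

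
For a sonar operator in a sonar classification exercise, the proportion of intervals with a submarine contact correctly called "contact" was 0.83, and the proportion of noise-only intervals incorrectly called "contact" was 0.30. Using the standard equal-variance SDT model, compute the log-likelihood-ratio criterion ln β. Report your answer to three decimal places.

Φ⁻¹(H) = 0.9542
Φ⁻¹(FA) = -0.5244
ln β = −½·[z(H)² − z(FA)²] = −0.5 × (0.9105 − 0.2750) = -0.31775

ln β = -0.318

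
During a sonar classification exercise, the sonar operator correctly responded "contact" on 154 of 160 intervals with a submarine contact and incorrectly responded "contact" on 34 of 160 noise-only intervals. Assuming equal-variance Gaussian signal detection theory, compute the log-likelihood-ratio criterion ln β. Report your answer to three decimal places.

H = 154/160 = 0.9625
FA = 34/160 = 0.2125
z(H) = 1.7805
z(FA) = -0.7978
ln β = −½·[z(H)² − z(FA)²] = −0.5 × (3.1702 − 0.6365) = -1.26685

ln β = -1.267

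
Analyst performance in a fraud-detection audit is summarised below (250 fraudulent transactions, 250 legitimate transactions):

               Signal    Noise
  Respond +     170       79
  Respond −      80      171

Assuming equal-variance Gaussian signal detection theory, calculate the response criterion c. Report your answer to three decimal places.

c = 0.006

H = 170/250 = 0.6800
FA = 79/250 = 0.3160
Φ⁻¹(H) = 0.4677
Φ⁻¹(FA) = -0.4789
c = −½·[z(H) + z(FA)] = −0.5 × (0.4677 + (-0.4789)) = 0.0056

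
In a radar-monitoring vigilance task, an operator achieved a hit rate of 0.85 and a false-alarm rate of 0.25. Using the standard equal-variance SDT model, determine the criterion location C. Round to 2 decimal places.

z(H) = z(0.85) = 1.036
z(FA) = z(0.25) = -0.674
c = −½·[z(H) + z(FA)] = −0.5 × (1.036 + (-0.674)) = -0.181
c < 0: the operator has a liberal response bias.

C = -0.18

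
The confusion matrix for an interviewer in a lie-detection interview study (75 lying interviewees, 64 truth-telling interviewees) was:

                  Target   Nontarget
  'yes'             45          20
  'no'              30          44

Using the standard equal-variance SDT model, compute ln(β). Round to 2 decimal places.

ln β = 0.09

H = 45/75 = 0.6000
FA = 20/64 = 0.3125
z(H) = z(0.6000) = 0.253
z(FA) = z(0.3125) = -0.489
ln β = −½·[z(H)² − z(FA)²] = −0.5 × (0.064 − 0.239) = 0.0875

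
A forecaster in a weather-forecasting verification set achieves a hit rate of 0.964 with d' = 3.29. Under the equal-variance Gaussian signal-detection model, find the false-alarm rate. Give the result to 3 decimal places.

z(hit rate) = z(0.964) = 1.7991
z(FA) = z(H) − d' = 1.7991 − 3.29 = -1.4909
false-alarm rate = Φ(-1.4909) = 0.0680

false-alarm rate = 0.068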